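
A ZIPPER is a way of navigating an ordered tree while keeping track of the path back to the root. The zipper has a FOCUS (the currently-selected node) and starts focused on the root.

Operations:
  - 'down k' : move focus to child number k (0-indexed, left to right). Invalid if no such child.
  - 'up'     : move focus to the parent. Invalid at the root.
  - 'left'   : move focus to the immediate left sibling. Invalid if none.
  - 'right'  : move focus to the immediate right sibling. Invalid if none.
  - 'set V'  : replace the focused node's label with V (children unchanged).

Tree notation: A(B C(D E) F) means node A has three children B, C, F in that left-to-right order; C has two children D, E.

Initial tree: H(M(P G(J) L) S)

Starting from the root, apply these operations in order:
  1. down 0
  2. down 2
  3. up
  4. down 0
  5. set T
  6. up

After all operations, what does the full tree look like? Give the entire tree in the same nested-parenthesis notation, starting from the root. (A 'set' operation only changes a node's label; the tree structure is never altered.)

Step 1 (down 0): focus=M path=0 depth=1 children=['P', 'G', 'L'] left=[] right=['S'] parent=H
Step 2 (down 2): focus=L path=0/2 depth=2 children=[] left=['P', 'G'] right=[] parent=M
Step 3 (up): focus=M path=0 depth=1 children=['P', 'G', 'L'] left=[] right=['S'] parent=H
Step 4 (down 0): focus=P path=0/0 depth=2 children=[] left=[] right=['G', 'L'] parent=M
Step 5 (set T): focus=T path=0/0 depth=2 children=[] left=[] right=['G', 'L'] parent=M
Step 6 (up): focus=M path=0 depth=1 children=['T', 'G', 'L'] left=[] right=['S'] parent=H

Answer: H(M(T G(J) L) S)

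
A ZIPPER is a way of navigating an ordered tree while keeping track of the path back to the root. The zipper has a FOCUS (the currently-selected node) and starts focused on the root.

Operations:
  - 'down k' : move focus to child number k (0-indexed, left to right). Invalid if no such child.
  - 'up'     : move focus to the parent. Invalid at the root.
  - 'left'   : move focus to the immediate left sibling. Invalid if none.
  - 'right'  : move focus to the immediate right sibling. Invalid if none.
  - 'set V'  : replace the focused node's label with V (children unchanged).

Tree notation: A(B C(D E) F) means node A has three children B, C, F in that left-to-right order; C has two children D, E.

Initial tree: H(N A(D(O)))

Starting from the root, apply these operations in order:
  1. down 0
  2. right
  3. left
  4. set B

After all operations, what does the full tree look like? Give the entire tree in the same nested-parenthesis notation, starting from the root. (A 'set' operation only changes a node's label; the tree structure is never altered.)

Answer: H(B A(D(O)))

Derivation:
Step 1 (down 0): focus=N path=0 depth=1 children=[] left=[] right=['A'] parent=H
Step 2 (right): focus=A path=1 depth=1 children=['D'] left=['N'] right=[] parent=H
Step 3 (left): focus=N path=0 depth=1 children=[] left=[] right=['A'] parent=H
Step 4 (set B): focus=B path=0 depth=1 children=[] left=[] right=['A'] parent=H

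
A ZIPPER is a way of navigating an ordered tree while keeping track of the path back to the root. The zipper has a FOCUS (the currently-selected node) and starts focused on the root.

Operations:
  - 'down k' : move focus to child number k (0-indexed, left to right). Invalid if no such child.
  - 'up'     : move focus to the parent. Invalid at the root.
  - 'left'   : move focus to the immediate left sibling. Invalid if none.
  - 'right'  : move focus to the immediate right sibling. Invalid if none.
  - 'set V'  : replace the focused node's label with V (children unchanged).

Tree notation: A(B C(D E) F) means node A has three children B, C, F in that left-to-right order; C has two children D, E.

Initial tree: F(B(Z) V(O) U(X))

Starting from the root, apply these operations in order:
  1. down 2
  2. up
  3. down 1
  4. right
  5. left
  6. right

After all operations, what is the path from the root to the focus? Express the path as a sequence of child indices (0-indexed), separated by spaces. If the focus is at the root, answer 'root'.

Step 1 (down 2): focus=U path=2 depth=1 children=['X'] left=['B', 'V'] right=[] parent=F
Step 2 (up): focus=F path=root depth=0 children=['B', 'V', 'U'] (at root)
Step 3 (down 1): focus=V path=1 depth=1 children=['O'] left=['B'] right=['U'] parent=F
Step 4 (right): focus=U path=2 depth=1 children=['X'] left=['B', 'V'] right=[] parent=F
Step 5 (left): focus=V path=1 depth=1 children=['O'] left=['B'] right=['U'] parent=F
Step 6 (right): focus=U path=2 depth=1 children=['X'] left=['B', 'V'] right=[] parent=F

Answer: 2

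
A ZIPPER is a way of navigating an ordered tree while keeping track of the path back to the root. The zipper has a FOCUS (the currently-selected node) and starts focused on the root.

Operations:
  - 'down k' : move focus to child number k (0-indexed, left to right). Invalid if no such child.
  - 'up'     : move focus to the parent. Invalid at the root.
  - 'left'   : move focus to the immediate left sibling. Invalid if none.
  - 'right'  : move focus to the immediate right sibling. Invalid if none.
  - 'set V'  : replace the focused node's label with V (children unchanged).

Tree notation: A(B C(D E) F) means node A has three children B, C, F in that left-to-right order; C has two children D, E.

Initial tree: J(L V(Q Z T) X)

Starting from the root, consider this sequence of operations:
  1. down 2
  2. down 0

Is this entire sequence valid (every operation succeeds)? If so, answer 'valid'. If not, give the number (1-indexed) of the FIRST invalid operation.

Answer: 2

Derivation:
Step 1 (down 2): focus=X path=2 depth=1 children=[] left=['L', 'V'] right=[] parent=J
Step 2 (down 0): INVALID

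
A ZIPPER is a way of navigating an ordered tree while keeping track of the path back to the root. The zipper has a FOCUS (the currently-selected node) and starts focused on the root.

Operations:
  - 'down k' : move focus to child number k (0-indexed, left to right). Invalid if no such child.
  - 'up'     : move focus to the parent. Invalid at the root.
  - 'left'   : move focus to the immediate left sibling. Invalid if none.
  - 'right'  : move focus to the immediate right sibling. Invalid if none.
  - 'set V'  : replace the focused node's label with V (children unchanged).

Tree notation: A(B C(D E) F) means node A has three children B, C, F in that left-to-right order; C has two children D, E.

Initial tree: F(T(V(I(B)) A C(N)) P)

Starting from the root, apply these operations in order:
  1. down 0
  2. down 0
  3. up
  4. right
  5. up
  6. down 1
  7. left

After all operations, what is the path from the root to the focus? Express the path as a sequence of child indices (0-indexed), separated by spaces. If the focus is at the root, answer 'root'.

Step 1 (down 0): focus=T path=0 depth=1 children=['V', 'A', 'C'] left=[] right=['P'] parent=F
Step 2 (down 0): focus=V path=0/0 depth=2 children=['I'] left=[] right=['A', 'C'] parent=T
Step 3 (up): focus=T path=0 depth=1 children=['V', 'A', 'C'] left=[] right=['P'] parent=F
Step 4 (right): focus=P path=1 depth=1 children=[] left=['T'] right=[] parent=F
Step 5 (up): focus=F path=root depth=0 children=['T', 'P'] (at root)
Step 6 (down 1): focus=P path=1 depth=1 children=[] left=['T'] right=[] parent=F
Step 7 (left): focus=T path=0 depth=1 children=['V', 'A', 'C'] left=[] right=['P'] parent=F

Answer: 0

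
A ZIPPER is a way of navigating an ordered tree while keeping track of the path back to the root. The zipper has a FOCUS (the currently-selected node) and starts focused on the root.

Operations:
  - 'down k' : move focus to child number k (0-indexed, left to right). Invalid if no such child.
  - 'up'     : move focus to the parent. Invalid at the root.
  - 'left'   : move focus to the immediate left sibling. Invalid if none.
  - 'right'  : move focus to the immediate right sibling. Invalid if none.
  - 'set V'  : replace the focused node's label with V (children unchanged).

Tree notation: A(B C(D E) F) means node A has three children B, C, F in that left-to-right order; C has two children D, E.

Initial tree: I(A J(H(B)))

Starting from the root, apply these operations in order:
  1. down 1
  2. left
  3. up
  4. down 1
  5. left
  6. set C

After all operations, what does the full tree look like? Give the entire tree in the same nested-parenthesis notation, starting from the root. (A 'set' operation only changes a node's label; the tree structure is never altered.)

Answer: I(C J(H(B)))

Derivation:
Step 1 (down 1): focus=J path=1 depth=1 children=['H'] left=['A'] right=[] parent=I
Step 2 (left): focus=A path=0 depth=1 children=[] left=[] right=['J'] parent=I
Step 3 (up): focus=I path=root depth=0 children=['A', 'J'] (at root)
Step 4 (down 1): focus=J path=1 depth=1 children=['H'] left=['A'] right=[] parent=I
Step 5 (left): focus=A path=0 depth=1 children=[] left=[] right=['J'] parent=I
Step 6 (set C): focus=C path=0 depth=1 children=[] left=[] right=['J'] parent=I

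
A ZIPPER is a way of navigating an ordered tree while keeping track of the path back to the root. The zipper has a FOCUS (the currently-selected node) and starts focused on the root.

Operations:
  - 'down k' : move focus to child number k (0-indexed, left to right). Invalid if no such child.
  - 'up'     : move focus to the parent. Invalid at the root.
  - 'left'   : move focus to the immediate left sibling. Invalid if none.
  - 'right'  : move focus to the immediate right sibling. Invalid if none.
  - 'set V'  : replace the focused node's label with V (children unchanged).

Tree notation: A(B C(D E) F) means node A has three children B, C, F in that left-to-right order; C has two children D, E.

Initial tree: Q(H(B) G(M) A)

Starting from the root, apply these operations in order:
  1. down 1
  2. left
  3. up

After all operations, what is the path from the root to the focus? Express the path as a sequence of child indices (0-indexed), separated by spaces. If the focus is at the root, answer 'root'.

Answer: root

Derivation:
Step 1 (down 1): focus=G path=1 depth=1 children=['M'] left=['H'] right=['A'] parent=Q
Step 2 (left): focus=H path=0 depth=1 children=['B'] left=[] right=['G', 'A'] parent=Q
Step 3 (up): focus=Q path=root depth=0 children=['H', 'G', 'A'] (at root)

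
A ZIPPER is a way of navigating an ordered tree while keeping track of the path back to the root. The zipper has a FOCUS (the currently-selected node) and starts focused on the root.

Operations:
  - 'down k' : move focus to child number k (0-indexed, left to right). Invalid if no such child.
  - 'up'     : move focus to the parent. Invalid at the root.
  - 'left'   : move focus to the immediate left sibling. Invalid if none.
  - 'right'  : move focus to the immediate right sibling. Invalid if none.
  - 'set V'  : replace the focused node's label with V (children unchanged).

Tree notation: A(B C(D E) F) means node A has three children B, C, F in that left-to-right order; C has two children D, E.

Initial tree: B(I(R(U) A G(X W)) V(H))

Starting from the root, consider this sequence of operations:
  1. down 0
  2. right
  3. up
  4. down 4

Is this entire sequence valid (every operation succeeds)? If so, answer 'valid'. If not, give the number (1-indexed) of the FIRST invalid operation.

Step 1 (down 0): focus=I path=0 depth=1 children=['R', 'A', 'G'] left=[] right=['V'] parent=B
Step 2 (right): focus=V path=1 depth=1 children=['H'] left=['I'] right=[] parent=B
Step 3 (up): focus=B path=root depth=0 children=['I', 'V'] (at root)
Step 4 (down 4): INVALID

Answer: 4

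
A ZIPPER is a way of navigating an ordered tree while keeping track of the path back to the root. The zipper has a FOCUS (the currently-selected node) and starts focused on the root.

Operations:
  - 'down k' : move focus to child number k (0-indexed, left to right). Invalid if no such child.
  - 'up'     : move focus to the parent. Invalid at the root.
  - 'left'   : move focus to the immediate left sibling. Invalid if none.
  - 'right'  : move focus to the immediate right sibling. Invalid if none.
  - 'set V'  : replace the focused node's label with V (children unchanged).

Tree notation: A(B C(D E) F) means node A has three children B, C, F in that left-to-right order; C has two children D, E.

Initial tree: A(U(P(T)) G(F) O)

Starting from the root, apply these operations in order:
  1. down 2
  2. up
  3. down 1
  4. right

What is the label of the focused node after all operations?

Answer: O

Derivation:
Step 1 (down 2): focus=O path=2 depth=1 children=[] left=['U', 'G'] right=[] parent=A
Step 2 (up): focus=A path=root depth=0 children=['U', 'G', 'O'] (at root)
Step 3 (down 1): focus=G path=1 depth=1 children=['F'] left=['U'] right=['O'] parent=A
Step 4 (right): focus=O path=2 depth=1 children=[] left=['U', 'G'] right=[] parent=A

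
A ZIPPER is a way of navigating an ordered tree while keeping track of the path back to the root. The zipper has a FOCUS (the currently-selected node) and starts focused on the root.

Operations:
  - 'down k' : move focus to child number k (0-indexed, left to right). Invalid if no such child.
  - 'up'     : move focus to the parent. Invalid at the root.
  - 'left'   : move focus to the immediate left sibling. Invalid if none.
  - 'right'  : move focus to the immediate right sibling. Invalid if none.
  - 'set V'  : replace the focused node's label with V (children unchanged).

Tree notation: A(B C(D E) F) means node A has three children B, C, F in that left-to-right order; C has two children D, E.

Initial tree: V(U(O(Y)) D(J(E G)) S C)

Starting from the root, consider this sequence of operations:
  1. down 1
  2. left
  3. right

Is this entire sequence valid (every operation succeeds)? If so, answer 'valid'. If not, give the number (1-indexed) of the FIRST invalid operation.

Answer: valid

Derivation:
Step 1 (down 1): focus=D path=1 depth=1 children=['J'] left=['U'] right=['S', 'C'] parent=V
Step 2 (left): focus=U path=0 depth=1 children=['O'] left=[] right=['D', 'S', 'C'] parent=V
Step 3 (right): focus=D path=1 depth=1 children=['J'] left=['U'] right=['S', 'C'] parent=V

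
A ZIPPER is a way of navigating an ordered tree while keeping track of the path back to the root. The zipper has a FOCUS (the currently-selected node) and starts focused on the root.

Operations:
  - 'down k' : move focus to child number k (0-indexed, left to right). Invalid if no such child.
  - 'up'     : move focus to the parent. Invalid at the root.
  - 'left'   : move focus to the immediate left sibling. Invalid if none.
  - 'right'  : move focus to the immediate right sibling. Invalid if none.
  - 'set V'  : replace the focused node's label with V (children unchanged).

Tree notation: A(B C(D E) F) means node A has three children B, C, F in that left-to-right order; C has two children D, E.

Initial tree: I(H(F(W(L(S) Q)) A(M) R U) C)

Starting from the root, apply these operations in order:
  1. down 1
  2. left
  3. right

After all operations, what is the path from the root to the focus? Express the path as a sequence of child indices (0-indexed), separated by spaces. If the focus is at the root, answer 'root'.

Step 1 (down 1): focus=C path=1 depth=1 children=[] left=['H'] right=[] parent=I
Step 2 (left): focus=H path=0 depth=1 children=['F', 'A', 'R', 'U'] left=[] right=['C'] parent=I
Step 3 (right): focus=C path=1 depth=1 children=[] left=['H'] right=[] parent=I

Answer: 1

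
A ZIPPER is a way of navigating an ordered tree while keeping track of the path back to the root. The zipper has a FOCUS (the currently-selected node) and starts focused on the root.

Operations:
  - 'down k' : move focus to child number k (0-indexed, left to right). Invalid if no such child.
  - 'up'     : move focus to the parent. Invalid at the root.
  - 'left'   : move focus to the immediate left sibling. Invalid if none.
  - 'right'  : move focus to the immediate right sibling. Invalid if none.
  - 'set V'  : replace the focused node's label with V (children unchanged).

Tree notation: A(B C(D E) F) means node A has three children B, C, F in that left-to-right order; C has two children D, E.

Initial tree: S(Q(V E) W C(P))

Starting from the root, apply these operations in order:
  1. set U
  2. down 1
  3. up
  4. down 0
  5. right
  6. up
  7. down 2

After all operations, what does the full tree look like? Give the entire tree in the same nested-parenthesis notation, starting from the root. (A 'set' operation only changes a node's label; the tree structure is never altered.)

Step 1 (set U): focus=U path=root depth=0 children=['Q', 'W', 'C'] (at root)
Step 2 (down 1): focus=W path=1 depth=1 children=[] left=['Q'] right=['C'] parent=U
Step 3 (up): focus=U path=root depth=0 children=['Q', 'W', 'C'] (at root)
Step 4 (down 0): focus=Q path=0 depth=1 children=['V', 'E'] left=[] right=['W', 'C'] parent=U
Step 5 (right): focus=W path=1 depth=1 children=[] left=['Q'] right=['C'] parent=U
Step 6 (up): focus=U path=root depth=0 children=['Q', 'W', 'C'] (at root)
Step 7 (down 2): focus=C path=2 depth=1 children=['P'] left=['Q', 'W'] right=[] parent=U

Answer: U(Q(V E) W C(P))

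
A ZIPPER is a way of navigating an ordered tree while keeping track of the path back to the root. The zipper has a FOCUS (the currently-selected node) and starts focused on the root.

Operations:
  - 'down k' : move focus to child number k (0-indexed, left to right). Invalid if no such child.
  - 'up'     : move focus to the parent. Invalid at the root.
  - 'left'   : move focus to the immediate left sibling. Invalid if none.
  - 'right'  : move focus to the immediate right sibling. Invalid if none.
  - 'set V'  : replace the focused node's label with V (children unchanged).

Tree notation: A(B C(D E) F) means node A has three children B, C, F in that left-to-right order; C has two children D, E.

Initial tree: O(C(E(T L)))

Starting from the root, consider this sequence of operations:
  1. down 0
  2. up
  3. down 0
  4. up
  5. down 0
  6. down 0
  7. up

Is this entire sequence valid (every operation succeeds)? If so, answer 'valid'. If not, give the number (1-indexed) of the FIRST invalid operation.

Answer: valid

Derivation:
Step 1 (down 0): focus=C path=0 depth=1 children=['E'] left=[] right=[] parent=O
Step 2 (up): focus=O path=root depth=0 children=['C'] (at root)
Step 3 (down 0): focus=C path=0 depth=1 children=['E'] left=[] right=[] parent=O
Step 4 (up): focus=O path=root depth=0 children=['C'] (at root)
Step 5 (down 0): focus=C path=0 depth=1 children=['E'] left=[] right=[] parent=O
Step 6 (down 0): focus=E path=0/0 depth=2 children=['T', 'L'] left=[] right=[] parent=C
Step 7 (up): focus=C path=0 depth=1 children=['E'] left=[] right=[] parent=O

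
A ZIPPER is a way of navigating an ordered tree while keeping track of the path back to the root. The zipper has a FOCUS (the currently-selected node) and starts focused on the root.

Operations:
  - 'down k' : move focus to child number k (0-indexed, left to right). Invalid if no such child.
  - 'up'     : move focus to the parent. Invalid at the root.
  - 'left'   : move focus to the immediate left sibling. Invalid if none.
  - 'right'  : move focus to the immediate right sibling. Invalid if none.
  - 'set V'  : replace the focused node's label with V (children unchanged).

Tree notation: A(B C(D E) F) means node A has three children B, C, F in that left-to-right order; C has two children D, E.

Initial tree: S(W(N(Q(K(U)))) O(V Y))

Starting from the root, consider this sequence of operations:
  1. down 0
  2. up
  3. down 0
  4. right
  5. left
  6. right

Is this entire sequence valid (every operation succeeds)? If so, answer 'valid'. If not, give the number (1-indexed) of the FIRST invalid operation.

Step 1 (down 0): focus=W path=0 depth=1 children=['N'] left=[] right=['O'] parent=S
Step 2 (up): focus=S path=root depth=0 children=['W', 'O'] (at root)
Step 3 (down 0): focus=W path=0 depth=1 children=['N'] left=[] right=['O'] parent=S
Step 4 (right): focus=O path=1 depth=1 children=['V', 'Y'] left=['W'] right=[] parent=S
Step 5 (left): focus=W path=0 depth=1 children=['N'] left=[] right=['O'] parent=S
Step 6 (right): focus=O path=1 depth=1 children=['V', 'Y'] left=['W'] right=[] parent=S

Answer: valid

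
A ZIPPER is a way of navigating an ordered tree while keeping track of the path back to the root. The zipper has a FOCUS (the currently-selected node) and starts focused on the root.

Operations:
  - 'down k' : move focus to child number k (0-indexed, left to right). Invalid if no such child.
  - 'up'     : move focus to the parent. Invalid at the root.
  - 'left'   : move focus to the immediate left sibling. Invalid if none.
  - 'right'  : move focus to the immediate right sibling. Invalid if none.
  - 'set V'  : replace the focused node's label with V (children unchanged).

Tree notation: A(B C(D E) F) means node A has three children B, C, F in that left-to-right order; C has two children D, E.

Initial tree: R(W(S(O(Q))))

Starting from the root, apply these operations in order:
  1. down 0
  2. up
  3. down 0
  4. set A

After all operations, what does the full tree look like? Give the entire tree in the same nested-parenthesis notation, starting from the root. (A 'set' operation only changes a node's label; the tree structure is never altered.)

Answer: R(A(S(O(Q))))

Derivation:
Step 1 (down 0): focus=W path=0 depth=1 children=['S'] left=[] right=[] parent=R
Step 2 (up): focus=R path=root depth=0 children=['W'] (at root)
Step 3 (down 0): focus=W path=0 depth=1 children=['S'] left=[] right=[] parent=R
Step 4 (set A): focus=A path=0 depth=1 children=['S'] left=[] right=[] parent=R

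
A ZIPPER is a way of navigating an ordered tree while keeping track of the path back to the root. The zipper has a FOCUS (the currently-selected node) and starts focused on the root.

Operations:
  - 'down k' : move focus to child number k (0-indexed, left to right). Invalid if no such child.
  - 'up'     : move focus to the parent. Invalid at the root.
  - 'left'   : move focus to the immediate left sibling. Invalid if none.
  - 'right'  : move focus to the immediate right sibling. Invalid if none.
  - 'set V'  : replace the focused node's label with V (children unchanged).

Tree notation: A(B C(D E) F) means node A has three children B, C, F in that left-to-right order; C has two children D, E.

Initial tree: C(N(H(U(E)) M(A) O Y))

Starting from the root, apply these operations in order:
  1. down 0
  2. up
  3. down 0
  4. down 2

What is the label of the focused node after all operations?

Step 1 (down 0): focus=N path=0 depth=1 children=['H', 'M', 'O', 'Y'] left=[] right=[] parent=C
Step 2 (up): focus=C path=root depth=0 children=['N'] (at root)
Step 3 (down 0): focus=N path=0 depth=1 children=['H', 'M', 'O', 'Y'] left=[] right=[] parent=C
Step 4 (down 2): focus=O path=0/2 depth=2 children=[] left=['H', 'M'] right=['Y'] parent=N

Answer: O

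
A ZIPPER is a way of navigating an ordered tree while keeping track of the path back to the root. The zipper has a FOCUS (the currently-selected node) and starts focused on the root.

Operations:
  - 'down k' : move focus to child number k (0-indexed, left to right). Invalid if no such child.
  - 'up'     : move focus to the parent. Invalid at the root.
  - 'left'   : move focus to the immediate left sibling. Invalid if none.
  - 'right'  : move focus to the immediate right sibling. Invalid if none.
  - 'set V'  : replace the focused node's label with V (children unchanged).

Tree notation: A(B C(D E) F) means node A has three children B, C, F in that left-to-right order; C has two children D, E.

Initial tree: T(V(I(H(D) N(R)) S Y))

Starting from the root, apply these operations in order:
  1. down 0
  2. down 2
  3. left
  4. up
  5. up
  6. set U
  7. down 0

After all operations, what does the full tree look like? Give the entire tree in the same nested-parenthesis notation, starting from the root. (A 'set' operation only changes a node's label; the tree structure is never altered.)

Answer: U(V(I(H(D) N(R)) S Y))

Derivation:
Step 1 (down 0): focus=V path=0 depth=1 children=['I', 'S', 'Y'] left=[] right=[] parent=T
Step 2 (down 2): focus=Y path=0/2 depth=2 children=[] left=['I', 'S'] right=[] parent=V
Step 3 (left): focus=S path=0/1 depth=2 children=[] left=['I'] right=['Y'] parent=V
Step 4 (up): focus=V path=0 depth=1 children=['I', 'S', 'Y'] left=[] right=[] parent=T
Step 5 (up): focus=T path=root depth=0 children=['V'] (at root)
Step 6 (set U): focus=U path=root depth=0 children=['V'] (at root)
Step 7 (down 0): focus=V path=0 depth=1 children=['I', 'S', 'Y'] left=[] right=[] parent=U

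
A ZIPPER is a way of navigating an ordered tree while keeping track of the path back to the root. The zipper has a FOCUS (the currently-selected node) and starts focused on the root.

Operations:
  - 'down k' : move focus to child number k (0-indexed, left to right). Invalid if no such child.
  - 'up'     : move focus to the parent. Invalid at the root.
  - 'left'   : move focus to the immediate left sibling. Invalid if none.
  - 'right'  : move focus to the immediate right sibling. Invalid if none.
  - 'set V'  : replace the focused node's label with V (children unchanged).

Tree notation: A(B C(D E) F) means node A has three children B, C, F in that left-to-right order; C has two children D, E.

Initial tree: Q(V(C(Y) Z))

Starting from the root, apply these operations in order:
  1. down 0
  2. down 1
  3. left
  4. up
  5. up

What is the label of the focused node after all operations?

Step 1 (down 0): focus=V path=0 depth=1 children=['C', 'Z'] left=[] right=[] parent=Q
Step 2 (down 1): focus=Z path=0/1 depth=2 children=[] left=['C'] right=[] parent=V
Step 3 (left): focus=C path=0/0 depth=2 children=['Y'] left=[] right=['Z'] parent=V
Step 4 (up): focus=V path=0 depth=1 children=['C', 'Z'] left=[] right=[] parent=Q
Step 5 (up): focus=Q path=root depth=0 children=['V'] (at root)

Answer: Q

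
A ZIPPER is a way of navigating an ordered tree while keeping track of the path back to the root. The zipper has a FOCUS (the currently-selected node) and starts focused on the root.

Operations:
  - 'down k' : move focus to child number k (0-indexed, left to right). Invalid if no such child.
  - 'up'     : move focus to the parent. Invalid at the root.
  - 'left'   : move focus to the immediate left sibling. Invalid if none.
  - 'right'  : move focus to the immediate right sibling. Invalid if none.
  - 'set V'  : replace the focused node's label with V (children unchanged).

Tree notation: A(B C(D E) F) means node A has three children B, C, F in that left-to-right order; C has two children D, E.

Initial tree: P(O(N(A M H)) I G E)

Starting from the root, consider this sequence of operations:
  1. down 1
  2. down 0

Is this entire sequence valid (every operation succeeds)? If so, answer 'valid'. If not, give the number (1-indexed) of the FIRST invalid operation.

Answer: 2

Derivation:
Step 1 (down 1): focus=I path=1 depth=1 children=[] left=['O'] right=['G', 'E'] parent=P
Step 2 (down 0): INVALID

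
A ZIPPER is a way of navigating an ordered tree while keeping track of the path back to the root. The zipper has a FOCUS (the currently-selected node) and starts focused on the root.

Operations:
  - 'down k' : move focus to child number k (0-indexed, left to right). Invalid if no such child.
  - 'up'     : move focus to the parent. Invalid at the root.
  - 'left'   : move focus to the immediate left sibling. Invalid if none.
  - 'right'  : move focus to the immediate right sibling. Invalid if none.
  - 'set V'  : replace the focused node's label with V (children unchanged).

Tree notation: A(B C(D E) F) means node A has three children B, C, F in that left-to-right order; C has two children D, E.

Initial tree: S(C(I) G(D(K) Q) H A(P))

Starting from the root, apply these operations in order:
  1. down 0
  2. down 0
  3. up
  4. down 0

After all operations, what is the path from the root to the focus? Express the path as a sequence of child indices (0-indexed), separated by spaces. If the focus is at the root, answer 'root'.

Answer: 0 0

Derivation:
Step 1 (down 0): focus=C path=0 depth=1 children=['I'] left=[] right=['G', 'H', 'A'] parent=S
Step 2 (down 0): focus=I path=0/0 depth=2 children=[] left=[] right=[] parent=C
Step 3 (up): focus=C path=0 depth=1 children=['I'] left=[] right=['G', 'H', 'A'] parent=S
Step 4 (down 0): focus=I path=0/0 depth=2 children=[] left=[] right=[] parent=C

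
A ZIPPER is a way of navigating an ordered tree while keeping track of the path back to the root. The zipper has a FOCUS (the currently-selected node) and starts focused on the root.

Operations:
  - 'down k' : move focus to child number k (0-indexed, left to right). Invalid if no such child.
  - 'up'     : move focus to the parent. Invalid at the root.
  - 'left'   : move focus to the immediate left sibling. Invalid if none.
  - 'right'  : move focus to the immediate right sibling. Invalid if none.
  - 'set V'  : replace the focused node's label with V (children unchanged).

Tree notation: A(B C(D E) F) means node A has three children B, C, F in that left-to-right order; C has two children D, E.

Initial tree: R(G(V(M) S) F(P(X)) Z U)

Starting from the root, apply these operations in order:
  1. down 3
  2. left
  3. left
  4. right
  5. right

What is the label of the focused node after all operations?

Step 1 (down 3): focus=U path=3 depth=1 children=[] left=['G', 'F', 'Z'] right=[] parent=R
Step 2 (left): focus=Z path=2 depth=1 children=[] left=['G', 'F'] right=['U'] parent=R
Step 3 (left): focus=F path=1 depth=1 children=['P'] left=['G'] right=['Z', 'U'] parent=R
Step 4 (right): focus=Z path=2 depth=1 children=[] left=['G', 'F'] right=['U'] parent=R
Step 5 (right): focus=U path=3 depth=1 children=[] left=['G', 'F', 'Z'] right=[] parent=R

Answer: U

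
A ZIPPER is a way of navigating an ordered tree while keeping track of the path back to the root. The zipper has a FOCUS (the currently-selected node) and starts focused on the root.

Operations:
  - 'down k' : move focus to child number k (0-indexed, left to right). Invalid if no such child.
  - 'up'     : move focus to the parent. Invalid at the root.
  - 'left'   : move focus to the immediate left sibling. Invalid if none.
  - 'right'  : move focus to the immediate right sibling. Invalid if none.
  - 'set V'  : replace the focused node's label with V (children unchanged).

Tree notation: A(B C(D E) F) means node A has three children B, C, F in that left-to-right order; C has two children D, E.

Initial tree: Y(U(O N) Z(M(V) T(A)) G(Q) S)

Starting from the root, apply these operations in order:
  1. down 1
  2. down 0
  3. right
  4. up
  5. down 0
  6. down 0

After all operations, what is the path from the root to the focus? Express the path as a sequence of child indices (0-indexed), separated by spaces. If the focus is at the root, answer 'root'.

Answer: 1 0 0

Derivation:
Step 1 (down 1): focus=Z path=1 depth=1 children=['M', 'T'] left=['U'] right=['G', 'S'] parent=Y
Step 2 (down 0): focus=M path=1/0 depth=2 children=['V'] left=[] right=['T'] parent=Z
Step 3 (right): focus=T path=1/1 depth=2 children=['A'] left=['M'] right=[] parent=Z
Step 4 (up): focus=Z path=1 depth=1 children=['M', 'T'] left=['U'] right=['G', 'S'] parent=Y
Step 5 (down 0): focus=M path=1/0 depth=2 children=['V'] left=[] right=['T'] parent=Z
Step 6 (down 0): focus=V path=1/0/0 depth=3 children=[] left=[] right=[] parent=M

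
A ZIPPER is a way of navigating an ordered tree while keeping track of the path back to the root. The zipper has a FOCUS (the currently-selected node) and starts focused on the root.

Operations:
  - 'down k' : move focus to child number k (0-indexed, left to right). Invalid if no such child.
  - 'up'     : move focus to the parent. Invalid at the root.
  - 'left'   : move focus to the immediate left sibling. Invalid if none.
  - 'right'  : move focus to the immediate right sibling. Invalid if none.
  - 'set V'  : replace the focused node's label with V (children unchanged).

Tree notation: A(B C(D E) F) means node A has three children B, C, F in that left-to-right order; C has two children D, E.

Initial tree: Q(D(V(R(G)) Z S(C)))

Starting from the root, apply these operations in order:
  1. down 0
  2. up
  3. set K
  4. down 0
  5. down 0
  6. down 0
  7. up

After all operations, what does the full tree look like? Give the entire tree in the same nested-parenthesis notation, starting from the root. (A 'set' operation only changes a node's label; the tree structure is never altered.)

Answer: K(D(V(R(G)) Z S(C)))

Derivation:
Step 1 (down 0): focus=D path=0 depth=1 children=['V', 'Z', 'S'] left=[] right=[] parent=Q
Step 2 (up): focus=Q path=root depth=0 children=['D'] (at root)
Step 3 (set K): focus=K path=root depth=0 children=['D'] (at root)
Step 4 (down 0): focus=D path=0 depth=1 children=['V', 'Z', 'S'] left=[] right=[] parent=K
Step 5 (down 0): focus=V path=0/0 depth=2 children=['R'] left=[] right=['Z', 'S'] parent=D
Step 6 (down 0): focus=R path=0/0/0 depth=3 children=['G'] left=[] right=[] parent=V
Step 7 (up): focus=V path=0/0 depth=2 children=['R'] left=[] right=['Z', 'S'] parent=D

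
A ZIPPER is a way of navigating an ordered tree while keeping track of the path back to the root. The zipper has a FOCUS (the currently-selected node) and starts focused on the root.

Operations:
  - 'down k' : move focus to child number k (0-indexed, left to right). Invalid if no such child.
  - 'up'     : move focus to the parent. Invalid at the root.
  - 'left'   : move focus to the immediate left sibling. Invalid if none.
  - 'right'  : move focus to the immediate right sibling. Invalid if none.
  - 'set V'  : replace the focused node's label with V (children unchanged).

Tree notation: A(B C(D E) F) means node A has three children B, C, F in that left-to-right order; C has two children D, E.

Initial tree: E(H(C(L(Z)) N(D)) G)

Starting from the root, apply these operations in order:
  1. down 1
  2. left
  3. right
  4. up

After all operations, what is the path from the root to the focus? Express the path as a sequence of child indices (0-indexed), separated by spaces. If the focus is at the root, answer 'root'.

Answer: root

Derivation:
Step 1 (down 1): focus=G path=1 depth=1 children=[] left=['H'] right=[] parent=E
Step 2 (left): focus=H path=0 depth=1 children=['C', 'N'] left=[] right=['G'] parent=E
Step 3 (right): focus=G path=1 depth=1 children=[] left=['H'] right=[] parent=E
Step 4 (up): focus=E path=root depth=0 children=['H', 'G'] (at root)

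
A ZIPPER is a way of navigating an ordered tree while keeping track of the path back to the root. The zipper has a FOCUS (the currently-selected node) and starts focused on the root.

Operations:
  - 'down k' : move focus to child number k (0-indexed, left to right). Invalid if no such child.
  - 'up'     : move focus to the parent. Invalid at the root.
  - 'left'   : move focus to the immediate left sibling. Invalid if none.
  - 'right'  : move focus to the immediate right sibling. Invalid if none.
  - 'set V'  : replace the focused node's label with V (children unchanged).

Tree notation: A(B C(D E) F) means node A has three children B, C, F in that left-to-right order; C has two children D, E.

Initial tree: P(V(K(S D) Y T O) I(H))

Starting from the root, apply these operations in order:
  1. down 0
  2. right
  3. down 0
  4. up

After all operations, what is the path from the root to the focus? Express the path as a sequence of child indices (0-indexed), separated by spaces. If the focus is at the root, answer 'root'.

Step 1 (down 0): focus=V path=0 depth=1 children=['K', 'Y', 'T', 'O'] left=[] right=['I'] parent=P
Step 2 (right): focus=I path=1 depth=1 children=['H'] left=['V'] right=[] parent=P
Step 3 (down 0): focus=H path=1/0 depth=2 children=[] left=[] right=[] parent=I
Step 4 (up): focus=I path=1 depth=1 children=['H'] left=['V'] right=[] parent=P

Answer: 1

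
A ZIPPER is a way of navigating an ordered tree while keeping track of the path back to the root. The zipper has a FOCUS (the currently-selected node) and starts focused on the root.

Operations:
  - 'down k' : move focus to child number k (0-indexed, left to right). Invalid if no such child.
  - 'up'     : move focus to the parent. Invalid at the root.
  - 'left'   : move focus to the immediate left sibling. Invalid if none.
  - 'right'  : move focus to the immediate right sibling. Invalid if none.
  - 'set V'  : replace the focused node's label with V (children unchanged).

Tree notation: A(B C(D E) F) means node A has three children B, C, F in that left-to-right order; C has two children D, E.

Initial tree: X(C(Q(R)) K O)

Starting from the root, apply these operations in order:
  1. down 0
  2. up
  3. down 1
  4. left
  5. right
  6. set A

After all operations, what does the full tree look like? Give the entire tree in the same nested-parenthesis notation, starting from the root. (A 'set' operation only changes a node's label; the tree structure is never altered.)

Answer: X(C(Q(R)) A O)

Derivation:
Step 1 (down 0): focus=C path=0 depth=1 children=['Q'] left=[] right=['K', 'O'] parent=X
Step 2 (up): focus=X path=root depth=0 children=['C', 'K', 'O'] (at root)
Step 3 (down 1): focus=K path=1 depth=1 children=[] left=['C'] right=['O'] parent=X
Step 4 (left): focus=C path=0 depth=1 children=['Q'] left=[] right=['K', 'O'] parent=X
Step 5 (right): focus=K path=1 depth=1 children=[] left=['C'] right=['O'] parent=X
Step 6 (set A): focus=A path=1 depth=1 children=[] left=['C'] right=['O'] parent=X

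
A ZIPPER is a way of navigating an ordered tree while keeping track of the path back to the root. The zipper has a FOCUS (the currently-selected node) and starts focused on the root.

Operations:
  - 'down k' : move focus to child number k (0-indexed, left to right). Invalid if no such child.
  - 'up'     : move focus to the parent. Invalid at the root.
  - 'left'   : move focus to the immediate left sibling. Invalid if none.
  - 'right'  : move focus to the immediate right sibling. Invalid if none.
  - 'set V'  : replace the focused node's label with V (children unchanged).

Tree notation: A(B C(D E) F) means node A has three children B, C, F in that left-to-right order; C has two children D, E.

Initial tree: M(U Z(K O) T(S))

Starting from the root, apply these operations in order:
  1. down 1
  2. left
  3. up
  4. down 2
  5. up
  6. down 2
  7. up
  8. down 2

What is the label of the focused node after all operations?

Step 1 (down 1): focus=Z path=1 depth=1 children=['K', 'O'] left=['U'] right=['T'] parent=M
Step 2 (left): focus=U path=0 depth=1 children=[] left=[] right=['Z', 'T'] parent=M
Step 3 (up): focus=M path=root depth=0 children=['U', 'Z', 'T'] (at root)
Step 4 (down 2): focus=T path=2 depth=1 children=['S'] left=['U', 'Z'] right=[] parent=M
Step 5 (up): focus=M path=root depth=0 children=['U', 'Z', 'T'] (at root)
Step 6 (down 2): focus=T path=2 depth=1 children=['S'] left=['U', 'Z'] right=[] parent=M
Step 7 (up): focus=M path=root depth=0 children=['U', 'Z', 'T'] (at root)
Step 8 (down 2): focus=T path=2 depth=1 children=['S'] left=['U', 'Z'] right=[] parent=M

Answer: T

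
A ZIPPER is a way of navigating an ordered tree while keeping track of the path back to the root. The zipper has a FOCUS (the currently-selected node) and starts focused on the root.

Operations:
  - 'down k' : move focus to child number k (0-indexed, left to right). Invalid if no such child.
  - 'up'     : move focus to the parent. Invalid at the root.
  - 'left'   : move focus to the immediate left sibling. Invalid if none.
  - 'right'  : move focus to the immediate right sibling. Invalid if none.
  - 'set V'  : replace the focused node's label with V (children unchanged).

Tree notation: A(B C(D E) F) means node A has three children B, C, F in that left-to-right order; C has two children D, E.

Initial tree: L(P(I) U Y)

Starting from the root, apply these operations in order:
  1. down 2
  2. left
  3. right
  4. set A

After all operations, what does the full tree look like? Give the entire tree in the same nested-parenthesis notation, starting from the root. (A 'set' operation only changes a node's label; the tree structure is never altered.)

Answer: L(P(I) U A)

Derivation:
Step 1 (down 2): focus=Y path=2 depth=1 children=[] left=['P', 'U'] right=[] parent=L
Step 2 (left): focus=U path=1 depth=1 children=[] left=['P'] right=['Y'] parent=L
Step 3 (right): focus=Y path=2 depth=1 children=[] left=['P', 'U'] right=[] parent=L
Step 4 (set A): focus=A path=2 depth=1 children=[] left=['P', 'U'] right=[] parent=L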